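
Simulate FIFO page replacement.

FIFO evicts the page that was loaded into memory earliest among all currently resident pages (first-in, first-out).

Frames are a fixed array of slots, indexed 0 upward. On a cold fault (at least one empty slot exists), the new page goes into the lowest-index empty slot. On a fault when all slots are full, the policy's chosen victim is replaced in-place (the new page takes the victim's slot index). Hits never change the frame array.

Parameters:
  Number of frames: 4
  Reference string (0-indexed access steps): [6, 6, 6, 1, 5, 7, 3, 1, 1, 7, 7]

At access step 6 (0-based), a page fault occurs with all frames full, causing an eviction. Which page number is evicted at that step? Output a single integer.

Step 0: ref 6 -> FAULT, frames=[6,-,-,-]
Step 1: ref 6 -> HIT, frames=[6,-,-,-]
Step 2: ref 6 -> HIT, frames=[6,-,-,-]
Step 3: ref 1 -> FAULT, frames=[6,1,-,-]
Step 4: ref 5 -> FAULT, frames=[6,1,5,-]
Step 5: ref 7 -> FAULT, frames=[6,1,5,7]
Step 6: ref 3 -> FAULT, evict 6, frames=[3,1,5,7]
At step 6: evicted page 6

Answer: 6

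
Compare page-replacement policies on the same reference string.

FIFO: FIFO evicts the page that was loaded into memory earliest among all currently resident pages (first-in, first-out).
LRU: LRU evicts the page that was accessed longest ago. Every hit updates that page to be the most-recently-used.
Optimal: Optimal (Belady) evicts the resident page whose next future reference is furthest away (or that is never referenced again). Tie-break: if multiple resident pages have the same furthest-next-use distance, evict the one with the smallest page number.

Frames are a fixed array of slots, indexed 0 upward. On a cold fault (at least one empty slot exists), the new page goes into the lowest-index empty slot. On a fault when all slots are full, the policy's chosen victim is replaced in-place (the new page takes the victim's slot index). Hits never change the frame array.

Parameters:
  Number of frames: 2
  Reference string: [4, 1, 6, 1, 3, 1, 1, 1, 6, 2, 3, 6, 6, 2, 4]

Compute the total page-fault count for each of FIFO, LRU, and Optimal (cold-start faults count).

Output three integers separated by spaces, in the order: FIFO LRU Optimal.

Answer: 11 10 8

Derivation:
--- FIFO ---
  step 0: ref 4 -> FAULT, frames=[4,-] (faults so far: 1)
  step 1: ref 1 -> FAULT, frames=[4,1] (faults so far: 2)
  step 2: ref 6 -> FAULT, evict 4, frames=[6,1] (faults so far: 3)
  step 3: ref 1 -> HIT, frames=[6,1] (faults so far: 3)
  step 4: ref 3 -> FAULT, evict 1, frames=[6,3] (faults so far: 4)
  step 5: ref 1 -> FAULT, evict 6, frames=[1,3] (faults so far: 5)
  step 6: ref 1 -> HIT, frames=[1,3] (faults so far: 5)
  step 7: ref 1 -> HIT, frames=[1,3] (faults so far: 5)
  step 8: ref 6 -> FAULT, evict 3, frames=[1,6] (faults so far: 6)
  step 9: ref 2 -> FAULT, evict 1, frames=[2,6] (faults so far: 7)
  step 10: ref 3 -> FAULT, evict 6, frames=[2,3] (faults so far: 8)
  step 11: ref 6 -> FAULT, evict 2, frames=[6,3] (faults so far: 9)
  step 12: ref 6 -> HIT, frames=[6,3] (faults so far: 9)
  step 13: ref 2 -> FAULT, evict 3, frames=[6,2] (faults so far: 10)
  step 14: ref 4 -> FAULT, evict 6, frames=[4,2] (faults so far: 11)
  FIFO total faults: 11
--- LRU ---
  step 0: ref 4 -> FAULT, frames=[4,-] (faults so far: 1)
  step 1: ref 1 -> FAULT, frames=[4,1] (faults so far: 2)
  step 2: ref 6 -> FAULT, evict 4, frames=[6,1] (faults so far: 3)
  step 3: ref 1 -> HIT, frames=[6,1] (faults so far: 3)
  step 4: ref 3 -> FAULT, evict 6, frames=[3,1] (faults so far: 4)
  step 5: ref 1 -> HIT, frames=[3,1] (faults so far: 4)
  step 6: ref 1 -> HIT, frames=[3,1] (faults so far: 4)
  step 7: ref 1 -> HIT, frames=[3,1] (faults so far: 4)
  step 8: ref 6 -> FAULT, evict 3, frames=[6,1] (faults so far: 5)
  step 9: ref 2 -> FAULT, evict 1, frames=[6,2] (faults so far: 6)
  step 10: ref 3 -> FAULT, evict 6, frames=[3,2] (faults so far: 7)
  step 11: ref 6 -> FAULT, evict 2, frames=[3,6] (faults so far: 8)
  step 12: ref 6 -> HIT, frames=[3,6] (faults so far: 8)
  step 13: ref 2 -> FAULT, evict 3, frames=[2,6] (faults so far: 9)
  step 14: ref 4 -> FAULT, evict 6, frames=[2,4] (faults so far: 10)
  LRU total faults: 10
--- Optimal ---
  step 0: ref 4 -> FAULT, frames=[4,-] (faults so far: 1)
  step 1: ref 1 -> FAULT, frames=[4,1] (faults so far: 2)
  step 2: ref 6 -> FAULT, evict 4, frames=[6,1] (faults so far: 3)
  step 3: ref 1 -> HIT, frames=[6,1] (faults so far: 3)
  step 4: ref 3 -> FAULT, evict 6, frames=[3,1] (faults so far: 4)
  step 5: ref 1 -> HIT, frames=[3,1] (faults so far: 4)
  step 6: ref 1 -> HIT, frames=[3,1] (faults so far: 4)
  step 7: ref 1 -> HIT, frames=[3,1] (faults so far: 4)
  step 8: ref 6 -> FAULT, evict 1, frames=[3,6] (faults so far: 5)
  step 9: ref 2 -> FAULT, evict 6, frames=[3,2] (faults so far: 6)
  step 10: ref 3 -> HIT, frames=[3,2] (faults so far: 6)
  step 11: ref 6 -> FAULT, evict 3, frames=[6,2] (faults so far: 7)
  step 12: ref 6 -> HIT, frames=[6,2] (faults so far: 7)
  step 13: ref 2 -> HIT, frames=[6,2] (faults so far: 7)
  step 14: ref 4 -> FAULT, evict 2, frames=[6,4] (faults so far: 8)
  Optimal total faults: 8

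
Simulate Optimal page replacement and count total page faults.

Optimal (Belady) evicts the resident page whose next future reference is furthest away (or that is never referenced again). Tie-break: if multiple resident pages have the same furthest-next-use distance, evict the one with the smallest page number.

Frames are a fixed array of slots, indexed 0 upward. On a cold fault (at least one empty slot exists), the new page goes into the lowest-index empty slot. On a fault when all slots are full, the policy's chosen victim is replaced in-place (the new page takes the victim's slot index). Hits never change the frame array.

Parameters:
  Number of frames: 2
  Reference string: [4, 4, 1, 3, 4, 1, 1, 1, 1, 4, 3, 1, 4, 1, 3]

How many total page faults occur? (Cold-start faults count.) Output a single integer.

Step 0: ref 4 → FAULT, frames=[4,-]
Step 1: ref 4 → HIT, frames=[4,-]
Step 2: ref 1 → FAULT, frames=[4,1]
Step 3: ref 3 → FAULT (evict 1), frames=[4,3]
Step 4: ref 4 → HIT, frames=[4,3]
Step 5: ref 1 → FAULT (evict 3), frames=[4,1]
Step 6: ref 1 → HIT, frames=[4,1]
Step 7: ref 1 → HIT, frames=[4,1]
Step 8: ref 1 → HIT, frames=[4,1]
Step 9: ref 4 → HIT, frames=[4,1]
Step 10: ref 3 → FAULT (evict 4), frames=[3,1]
Step 11: ref 1 → HIT, frames=[3,1]
Step 12: ref 4 → FAULT (evict 3), frames=[4,1]
Step 13: ref 1 → HIT, frames=[4,1]
Step 14: ref 3 → FAULT (evict 1), frames=[4,3]
Total faults: 7

Answer: 7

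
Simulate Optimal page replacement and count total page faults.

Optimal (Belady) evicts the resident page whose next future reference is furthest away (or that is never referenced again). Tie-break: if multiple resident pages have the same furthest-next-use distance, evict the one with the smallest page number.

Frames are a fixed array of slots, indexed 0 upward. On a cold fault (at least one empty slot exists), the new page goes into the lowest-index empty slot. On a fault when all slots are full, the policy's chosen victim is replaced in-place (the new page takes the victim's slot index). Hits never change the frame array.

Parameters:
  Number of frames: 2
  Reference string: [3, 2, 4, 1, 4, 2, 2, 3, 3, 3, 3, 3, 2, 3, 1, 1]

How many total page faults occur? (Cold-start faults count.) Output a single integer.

Step 0: ref 3 → FAULT, frames=[3,-]
Step 1: ref 2 → FAULT, frames=[3,2]
Step 2: ref 4 → FAULT (evict 3), frames=[4,2]
Step 3: ref 1 → FAULT (evict 2), frames=[4,1]
Step 4: ref 4 → HIT, frames=[4,1]
Step 5: ref 2 → FAULT (evict 4), frames=[2,1]
Step 6: ref 2 → HIT, frames=[2,1]
Step 7: ref 3 → FAULT (evict 1), frames=[2,3]
Step 8: ref 3 → HIT, frames=[2,3]
Step 9: ref 3 → HIT, frames=[2,3]
Step 10: ref 3 → HIT, frames=[2,3]
Step 11: ref 3 → HIT, frames=[2,3]
Step 12: ref 2 → HIT, frames=[2,3]
Step 13: ref 3 → HIT, frames=[2,3]
Step 14: ref 1 → FAULT (evict 2), frames=[1,3]
Step 15: ref 1 → HIT, frames=[1,3]
Total faults: 7

Answer: 7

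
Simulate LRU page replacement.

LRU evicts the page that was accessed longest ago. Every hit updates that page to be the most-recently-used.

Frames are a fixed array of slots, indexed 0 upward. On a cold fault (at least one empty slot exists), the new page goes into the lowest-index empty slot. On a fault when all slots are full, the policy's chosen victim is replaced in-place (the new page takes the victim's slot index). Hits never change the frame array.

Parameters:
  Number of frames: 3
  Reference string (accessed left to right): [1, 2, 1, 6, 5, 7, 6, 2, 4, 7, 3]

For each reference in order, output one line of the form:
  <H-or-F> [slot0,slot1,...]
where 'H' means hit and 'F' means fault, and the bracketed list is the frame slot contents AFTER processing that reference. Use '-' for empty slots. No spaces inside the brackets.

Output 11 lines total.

F [1,-,-]
F [1,2,-]
H [1,2,-]
F [1,2,6]
F [1,5,6]
F [7,5,6]
H [7,5,6]
F [7,2,6]
F [4,2,6]
F [4,2,7]
F [4,3,7]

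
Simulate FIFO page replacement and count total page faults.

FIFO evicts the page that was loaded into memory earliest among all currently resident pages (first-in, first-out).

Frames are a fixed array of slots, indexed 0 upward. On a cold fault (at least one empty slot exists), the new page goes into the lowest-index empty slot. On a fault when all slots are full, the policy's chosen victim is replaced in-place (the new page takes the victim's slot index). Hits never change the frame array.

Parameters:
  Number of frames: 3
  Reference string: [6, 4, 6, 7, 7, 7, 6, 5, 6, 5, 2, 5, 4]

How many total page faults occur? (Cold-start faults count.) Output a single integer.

Step 0: ref 6 → FAULT, frames=[6,-,-]
Step 1: ref 4 → FAULT, frames=[6,4,-]
Step 2: ref 6 → HIT, frames=[6,4,-]
Step 3: ref 7 → FAULT, frames=[6,4,7]
Step 4: ref 7 → HIT, frames=[6,4,7]
Step 5: ref 7 → HIT, frames=[6,4,7]
Step 6: ref 6 → HIT, frames=[6,4,7]
Step 7: ref 5 → FAULT (evict 6), frames=[5,4,7]
Step 8: ref 6 → FAULT (evict 4), frames=[5,6,7]
Step 9: ref 5 → HIT, frames=[5,6,7]
Step 10: ref 2 → FAULT (evict 7), frames=[5,6,2]
Step 11: ref 5 → HIT, frames=[5,6,2]
Step 12: ref 4 → FAULT (evict 5), frames=[4,6,2]
Total faults: 7

Answer: 7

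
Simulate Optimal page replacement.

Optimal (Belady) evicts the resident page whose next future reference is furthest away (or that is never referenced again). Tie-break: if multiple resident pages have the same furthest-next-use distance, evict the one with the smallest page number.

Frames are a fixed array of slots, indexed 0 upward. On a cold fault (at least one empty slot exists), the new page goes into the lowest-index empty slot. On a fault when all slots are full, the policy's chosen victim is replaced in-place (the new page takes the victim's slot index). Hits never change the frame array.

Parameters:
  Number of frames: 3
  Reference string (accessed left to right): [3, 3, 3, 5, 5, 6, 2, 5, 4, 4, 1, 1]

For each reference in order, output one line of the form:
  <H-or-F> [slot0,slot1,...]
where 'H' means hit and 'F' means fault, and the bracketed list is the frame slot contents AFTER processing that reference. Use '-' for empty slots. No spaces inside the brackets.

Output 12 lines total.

F [3,-,-]
H [3,-,-]
H [3,-,-]
F [3,5,-]
H [3,5,-]
F [3,5,6]
F [2,5,6]
H [2,5,6]
F [4,5,6]
H [4,5,6]
F [1,5,6]
H [1,5,6]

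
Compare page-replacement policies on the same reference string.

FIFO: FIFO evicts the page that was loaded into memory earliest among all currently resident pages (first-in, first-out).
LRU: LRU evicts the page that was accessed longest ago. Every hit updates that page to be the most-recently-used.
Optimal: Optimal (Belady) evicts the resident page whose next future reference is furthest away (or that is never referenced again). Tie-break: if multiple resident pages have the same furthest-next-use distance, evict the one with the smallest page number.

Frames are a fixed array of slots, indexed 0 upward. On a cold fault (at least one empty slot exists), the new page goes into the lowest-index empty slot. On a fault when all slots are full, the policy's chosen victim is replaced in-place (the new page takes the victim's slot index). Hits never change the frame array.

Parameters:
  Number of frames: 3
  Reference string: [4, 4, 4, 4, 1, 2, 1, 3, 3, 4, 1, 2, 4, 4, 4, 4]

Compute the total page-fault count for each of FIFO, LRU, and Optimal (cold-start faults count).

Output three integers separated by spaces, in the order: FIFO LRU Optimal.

--- FIFO ---
  step 0: ref 4 -> FAULT, frames=[4,-,-] (faults so far: 1)
  step 1: ref 4 -> HIT, frames=[4,-,-] (faults so far: 1)
  step 2: ref 4 -> HIT, frames=[4,-,-] (faults so far: 1)
  step 3: ref 4 -> HIT, frames=[4,-,-] (faults so far: 1)
  step 4: ref 1 -> FAULT, frames=[4,1,-] (faults so far: 2)
  step 5: ref 2 -> FAULT, frames=[4,1,2] (faults so far: 3)
  step 6: ref 1 -> HIT, frames=[4,1,2] (faults so far: 3)
  step 7: ref 3 -> FAULT, evict 4, frames=[3,1,2] (faults so far: 4)
  step 8: ref 3 -> HIT, frames=[3,1,2] (faults so far: 4)
  step 9: ref 4 -> FAULT, evict 1, frames=[3,4,2] (faults so far: 5)
  step 10: ref 1 -> FAULT, evict 2, frames=[3,4,1] (faults so far: 6)
  step 11: ref 2 -> FAULT, evict 3, frames=[2,4,1] (faults so far: 7)
  step 12: ref 4 -> HIT, frames=[2,4,1] (faults so far: 7)
  step 13: ref 4 -> HIT, frames=[2,4,1] (faults so far: 7)
  step 14: ref 4 -> HIT, frames=[2,4,1] (faults so far: 7)
  step 15: ref 4 -> HIT, frames=[2,4,1] (faults so far: 7)
  FIFO total faults: 7
--- LRU ---
  step 0: ref 4 -> FAULT, frames=[4,-,-] (faults so far: 1)
  step 1: ref 4 -> HIT, frames=[4,-,-] (faults so far: 1)
  step 2: ref 4 -> HIT, frames=[4,-,-] (faults so far: 1)
  step 3: ref 4 -> HIT, frames=[4,-,-] (faults so far: 1)
  step 4: ref 1 -> FAULT, frames=[4,1,-] (faults so far: 2)
  step 5: ref 2 -> FAULT, frames=[4,1,2] (faults so far: 3)
  step 6: ref 1 -> HIT, frames=[4,1,2] (faults so far: 3)
  step 7: ref 3 -> FAULT, evict 4, frames=[3,1,2] (faults so far: 4)
  step 8: ref 3 -> HIT, frames=[3,1,2] (faults so far: 4)
  step 9: ref 4 -> FAULT, evict 2, frames=[3,1,4] (faults so far: 5)
  step 10: ref 1 -> HIT, frames=[3,1,4] (faults so far: 5)
  step 11: ref 2 -> FAULT, evict 3, frames=[2,1,4] (faults so far: 6)
  step 12: ref 4 -> HIT, frames=[2,1,4] (faults so far: 6)
  step 13: ref 4 -> HIT, frames=[2,1,4] (faults so far: 6)
  step 14: ref 4 -> HIT, frames=[2,1,4] (faults so far: 6)
  step 15: ref 4 -> HIT, frames=[2,1,4] (faults so far: 6)
  LRU total faults: 6
--- Optimal ---
  step 0: ref 4 -> FAULT, frames=[4,-,-] (faults so far: 1)
  step 1: ref 4 -> HIT, frames=[4,-,-] (faults so far: 1)
  step 2: ref 4 -> HIT, frames=[4,-,-] (faults so far: 1)
  step 3: ref 4 -> HIT, frames=[4,-,-] (faults so far: 1)
  step 4: ref 1 -> FAULT, frames=[4,1,-] (faults so far: 2)
  step 5: ref 2 -> FAULT, frames=[4,1,2] (faults so far: 3)
  step 6: ref 1 -> HIT, frames=[4,1,2] (faults so far: 3)
  step 7: ref 3 -> FAULT, evict 2, frames=[4,1,3] (faults so far: 4)
  step 8: ref 3 -> HIT, frames=[4,1,3] (faults so far: 4)
  step 9: ref 4 -> HIT, frames=[4,1,3] (faults so far: 4)
  step 10: ref 1 -> HIT, frames=[4,1,3] (faults so far: 4)
  step 11: ref 2 -> FAULT, evict 1, frames=[4,2,3] (faults so far: 5)
  step 12: ref 4 -> HIT, frames=[4,2,3] (faults so far: 5)
  step 13: ref 4 -> HIT, frames=[4,2,3] (faults so far: 5)
  step 14: ref 4 -> HIT, frames=[4,2,3] (faults so far: 5)
  step 15: ref 4 -> HIT, frames=[4,2,3] (faults so far: 5)
  Optimal total faults: 5

Answer: 7 6 5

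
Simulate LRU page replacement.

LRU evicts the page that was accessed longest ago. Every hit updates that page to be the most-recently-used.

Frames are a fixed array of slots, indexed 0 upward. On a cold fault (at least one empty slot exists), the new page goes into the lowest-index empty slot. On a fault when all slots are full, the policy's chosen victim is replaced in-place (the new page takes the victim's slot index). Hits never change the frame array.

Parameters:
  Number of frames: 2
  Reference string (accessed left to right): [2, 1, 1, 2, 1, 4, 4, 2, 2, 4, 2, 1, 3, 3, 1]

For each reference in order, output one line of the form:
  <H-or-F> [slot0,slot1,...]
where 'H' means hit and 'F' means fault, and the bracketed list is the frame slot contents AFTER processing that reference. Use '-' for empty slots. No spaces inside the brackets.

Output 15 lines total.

F [2,-]
F [2,1]
H [2,1]
H [2,1]
H [2,1]
F [4,1]
H [4,1]
F [4,2]
H [4,2]
H [4,2]
H [4,2]
F [1,2]
F [1,3]
H [1,3]
H [1,3]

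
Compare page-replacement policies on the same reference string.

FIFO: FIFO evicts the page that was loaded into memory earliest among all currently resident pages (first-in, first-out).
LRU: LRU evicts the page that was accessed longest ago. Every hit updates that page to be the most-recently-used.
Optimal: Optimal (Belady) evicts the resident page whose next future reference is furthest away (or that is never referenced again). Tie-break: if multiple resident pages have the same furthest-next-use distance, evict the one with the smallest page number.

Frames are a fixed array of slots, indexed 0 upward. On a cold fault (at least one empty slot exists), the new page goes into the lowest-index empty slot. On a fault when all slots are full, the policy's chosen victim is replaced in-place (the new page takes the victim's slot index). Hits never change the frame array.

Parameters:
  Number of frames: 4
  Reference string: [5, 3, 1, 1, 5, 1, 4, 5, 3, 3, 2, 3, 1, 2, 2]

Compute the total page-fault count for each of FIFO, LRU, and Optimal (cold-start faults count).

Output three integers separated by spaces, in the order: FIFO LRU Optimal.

--- FIFO ---
  step 0: ref 5 -> FAULT, frames=[5,-,-,-] (faults so far: 1)
  step 1: ref 3 -> FAULT, frames=[5,3,-,-] (faults so far: 2)
  step 2: ref 1 -> FAULT, frames=[5,3,1,-] (faults so far: 3)
  step 3: ref 1 -> HIT, frames=[5,3,1,-] (faults so far: 3)
  step 4: ref 5 -> HIT, frames=[5,3,1,-] (faults so far: 3)
  step 5: ref 1 -> HIT, frames=[5,3,1,-] (faults so far: 3)
  step 6: ref 4 -> FAULT, frames=[5,3,1,4] (faults so far: 4)
  step 7: ref 5 -> HIT, frames=[5,3,1,4] (faults so far: 4)
  step 8: ref 3 -> HIT, frames=[5,3,1,4] (faults so far: 4)
  step 9: ref 3 -> HIT, frames=[5,3,1,4] (faults so far: 4)
  step 10: ref 2 -> FAULT, evict 5, frames=[2,3,1,4] (faults so far: 5)
  step 11: ref 3 -> HIT, frames=[2,3,1,4] (faults so far: 5)
  step 12: ref 1 -> HIT, frames=[2,3,1,4] (faults so far: 5)
  step 13: ref 2 -> HIT, frames=[2,3,1,4] (faults so far: 5)
  step 14: ref 2 -> HIT, frames=[2,3,1,4] (faults so far: 5)
  FIFO total faults: 5
--- LRU ---
  step 0: ref 5 -> FAULT, frames=[5,-,-,-] (faults so far: 1)
  step 1: ref 3 -> FAULT, frames=[5,3,-,-] (faults so far: 2)
  step 2: ref 1 -> FAULT, frames=[5,3,1,-] (faults so far: 3)
  step 3: ref 1 -> HIT, frames=[5,3,1,-] (faults so far: 3)
  step 4: ref 5 -> HIT, frames=[5,3,1,-] (faults so far: 3)
  step 5: ref 1 -> HIT, frames=[5,3,1,-] (faults so far: 3)
  step 6: ref 4 -> FAULT, frames=[5,3,1,4] (faults so far: 4)
  step 7: ref 5 -> HIT, frames=[5,3,1,4] (faults so far: 4)
  step 8: ref 3 -> HIT, frames=[5,3,1,4] (faults so far: 4)
  step 9: ref 3 -> HIT, frames=[5,3,1,4] (faults so far: 4)
  step 10: ref 2 -> FAULT, evict 1, frames=[5,3,2,4] (faults so far: 5)
  step 11: ref 3 -> HIT, frames=[5,3,2,4] (faults so far: 5)
  step 12: ref 1 -> FAULT, evict 4, frames=[5,3,2,1] (faults so far: 6)
  step 13: ref 2 -> HIT, frames=[5,3,2,1] (faults so far: 6)
  step 14: ref 2 -> HIT, frames=[5,3,2,1] (faults so far: 6)
  LRU total faults: 6
--- Optimal ---
  step 0: ref 5 -> FAULT, frames=[5,-,-,-] (faults so far: 1)
  step 1: ref 3 -> FAULT, frames=[5,3,-,-] (faults so far: 2)
  step 2: ref 1 -> FAULT, frames=[5,3,1,-] (faults so far: 3)
  step 3: ref 1 -> HIT, frames=[5,3,1,-] (faults so far: 3)
  step 4: ref 5 -> HIT, frames=[5,3,1,-] (faults so far: 3)
  step 5: ref 1 -> HIT, frames=[5,3,1,-] (faults so far: 3)
  step 6: ref 4 -> FAULT, frames=[5,3,1,4] (faults so far: 4)
  step 7: ref 5 -> HIT, frames=[5,3,1,4] (faults so far: 4)
  step 8: ref 3 -> HIT, frames=[5,3,1,4] (faults so far: 4)
  step 9: ref 3 -> HIT, frames=[5,3,1,4] (faults so far: 4)
  step 10: ref 2 -> FAULT, evict 4, frames=[5,3,1,2] (faults so far: 5)
  step 11: ref 3 -> HIT, frames=[5,3,1,2] (faults so far: 5)
  step 12: ref 1 -> HIT, frames=[5,3,1,2] (faults so far: 5)
  step 13: ref 2 -> HIT, frames=[5,3,1,2] (faults so far: 5)
  step 14: ref 2 -> HIT, frames=[5,3,1,2] (faults so far: 5)
  Optimal total faults: 5

Answer: 5 6 5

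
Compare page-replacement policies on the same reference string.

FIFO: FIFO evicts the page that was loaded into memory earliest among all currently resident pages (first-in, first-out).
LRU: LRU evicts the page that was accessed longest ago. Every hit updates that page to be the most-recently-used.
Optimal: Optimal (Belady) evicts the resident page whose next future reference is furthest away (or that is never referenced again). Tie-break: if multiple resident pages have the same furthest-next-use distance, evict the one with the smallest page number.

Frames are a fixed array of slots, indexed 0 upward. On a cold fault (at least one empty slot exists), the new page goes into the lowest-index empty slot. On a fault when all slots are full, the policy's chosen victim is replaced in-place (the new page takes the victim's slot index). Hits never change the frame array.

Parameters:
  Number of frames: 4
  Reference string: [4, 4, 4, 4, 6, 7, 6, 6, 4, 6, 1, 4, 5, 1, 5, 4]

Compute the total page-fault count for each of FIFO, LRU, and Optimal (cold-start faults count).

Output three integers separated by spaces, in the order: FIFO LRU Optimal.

--- FIFO ---
  step 0: ref 4 -> FAULT, frames=[4,-,-,-] (faults so far: 1)
  step 1: ref 4 -> HIT, frames=[4,-,-,-] (faults so far: 1)
  step 2: ref 4 -> HIT, frames=[4,-,-,-] (faults so far: 1)
  step 3: ref 4 -> HIT, frames=[4,-,-,-] (faults so far: 1)
  step 4: ref 6 -> FAULT, frames=[4,6,-,-] (faults so far: 2)
  step 5: ref 7 -> FAULT, frames=[4,6,7,-] (faults so far: 3)
  step 6: ref 6 -> HIT, frames=[4,6,7,-] (faults so far: 3)
  step 7: ref 6 -> HIT, frames=[4,6,7,-] (faults so far: 3)
  step 8: ref 4 -> HIT, frames=[4,6,7,-] (faults so far: 3)
  step 9: ref 6 -> HIT, frames=[4,6,7,-] (faults so far: 3)
  step 10: ref 1 -> FAULT, frames=[4,6,7,1] (faults so far: 4)
  step 11: ref 4 -> HIT, frames=[4,6,7,1] (faults so far: 4)
  step 12: ref 5 -> FAULT, evict 4, frames=[5,6,7,1] (faults so far: 5)
  step 13: ref 1 -> HIT, frames=[5,6,7,1] (faults so far: 5)
  step 14: ref 5 -> HIT, frames=[5,6,7,1] (faults so far: 5)
  step 15: ref 4 -> FAULT, evict 6, frames=[5,4,7,1] (faults so far: 6)
  FIFO total faults: 6
--- LRU ---
  step 0: ref 4 -> FAULT, frames=[4,-,-,-] (faults so far: 1)
  step 1: ref 4 -> HIT, frames=[4,-,-,-] (faults so far: 1)
  step 2: ref 4 -> HIT, frames=[4,-,-,-] (faults so far: 1)
  step 3: ref 4 -> HIT, frames=[4,-,-,-] (faults so far: 1)
  step 4: ref 6 -> FAULT, frames=[4,6,-,-] (faults so far: 2)
  step 5: ref 7 -> FAULT, frames=[4,6,7,-] (faults so far: 3)
  step 6: ref 6 -> HIT, frames=[4,6,7,-] (faults so far: 3)
  step 7: ref 6 -> HIT, frames=[4,6,7,-] (faults so far: 3)
  step 8: ref 4 -> HIT, frames=[4,6,7,-] (faults so far: 3)
  step 9: ref 6 -> HIT, frames=[4,6,7,-] (faults so far: 3)
  step 10: ref 1 -> FAULT, frames=[4,6,7,1] (faults so far: 4)
  step 11: ref 4 -> HIT, frames=[4,6,7,1] (faults so far: 4)
  step 12: ref 5 -> FAULT, evict 7, frames=[4,6,5,1] (faults so far: 5)
  step 13: ref 1 -> HIT, frames=[4,6,5,1] (faults so far: 5)
  step 14: ref 5 -> HIT, frames=[4,6,5,1] (faults so far: 5)
  step 15: ref 4 -> HIT, frames=[4,6,5,1] (faults so far: 5)
  LRU total faults: 5
--- Optimal ---
  step 0: ref 4 -> FAULT, frames=[4,-,-,-] (faults so far: 1)
  step 1: ref 4 -> HIT, frames=[4,-,-,-] (faults so far: 1)
  step 2: ref 4 -> HIT, frames=[4,-,-,-] (faults so far: 1)
  step 3: ref 4 -> HIT, frames=[4,-,-,-] (faults so far: 1)
  step 4: ref 6 -> FAULT, frames=[4,6,-,-] (faults so far: 2)
  step 5: ref 7 -> FAULT, frames=[4,6,7,-] (faults so far: 3)
  step 6: ref 6 -> HIT, frames=[4,6,7,-] (faults so far: 3)
  step 7: ref 6 -> HIT, frames=[4,6,7,-] (faults so far: 3)
  step 8: ref 4 -> HIT, frames=[4,6,7,-] (faults so far: 3)
  step 9: ref 6 -> HIT, frames=[4,6,7,-] (faults so far: 3)
  step 10: ref 1 -> FAULT, frames=[4,6,7,1] (faults so far: 4)
  step 11: ref 4 -> HIT, frames=[4,6,7,1] (faults so far: 4)
  step 12: ref 5 -> FAULT, evict 6, frames=[4,5,7,1] (faults so far: 5)
  step 13: ref 1 -> HIT, frames=[4,5,7,1] (faults so far: 5)
  step 14: ref 5 -> HIT, frames=[4,5,7,1] (faults so far: 5)
  step 15: ref 4 -> HIT, frames=[4,5,7,1] (faults so far: 5)
  Optimal total faults: 5

Answer: 6 5 5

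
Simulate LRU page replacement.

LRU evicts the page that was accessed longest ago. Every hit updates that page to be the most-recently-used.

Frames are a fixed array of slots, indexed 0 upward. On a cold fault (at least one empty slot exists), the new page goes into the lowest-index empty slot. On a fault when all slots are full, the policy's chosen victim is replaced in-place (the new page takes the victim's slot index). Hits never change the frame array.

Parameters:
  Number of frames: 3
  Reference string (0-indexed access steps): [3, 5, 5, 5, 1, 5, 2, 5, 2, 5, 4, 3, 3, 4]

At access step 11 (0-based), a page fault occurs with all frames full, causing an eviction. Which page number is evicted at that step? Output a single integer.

Step 0: ref 3 -> FAULT, frames=[3,-,-]
Step 1: ref 5 -> FAULT, frames=[3,5,-]
Step 2: ref 5 -> HIT, frames=[3,5,-]
Step 3: ref 5 -> HIT, frames=[3,5,-]
Step 4: ref 1 -> FAULT, frames=[3,5,1]
Step 5: ref 5 -> HIT, frames=[3,5,1]
Step 6: ref 2 -> FAULT, evict 3, frames=[2,5,1]
Step 7: ref 5 -> HIT, frames=[2,5,1]
Step 8: ref 2 -> HIT, frames=[2,5,1]
Step 9: ref 5 -> HIT, frames=[2,5,1]
Step 10: ref 4 -> FAULT, evict 1, frames=[2,5,4]
Step 11: ref 3 -> FAULT, evict 2, frames=[3,5,4]
At step 11: evicted page 2

Answer: 2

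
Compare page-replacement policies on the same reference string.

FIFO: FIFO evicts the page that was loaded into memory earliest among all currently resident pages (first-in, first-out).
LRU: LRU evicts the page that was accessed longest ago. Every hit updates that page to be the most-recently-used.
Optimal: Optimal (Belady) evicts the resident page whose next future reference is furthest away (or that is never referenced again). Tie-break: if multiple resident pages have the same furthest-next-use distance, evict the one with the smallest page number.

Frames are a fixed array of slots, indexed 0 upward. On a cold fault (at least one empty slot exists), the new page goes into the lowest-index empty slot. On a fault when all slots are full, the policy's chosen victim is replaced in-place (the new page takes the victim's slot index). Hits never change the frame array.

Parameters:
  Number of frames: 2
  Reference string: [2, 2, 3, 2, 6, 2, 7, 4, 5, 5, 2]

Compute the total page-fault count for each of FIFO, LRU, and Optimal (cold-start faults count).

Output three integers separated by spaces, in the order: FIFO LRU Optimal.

Answer: 8 7 6

Derivation:
--- FIFO ---
  step 0: ref 2 -> FAULT, frames=[2,-] (faults so far: 1)
  step 1: ref 2 -> HIT, frames=[2,-] (faults so far: 1)
  step 2: ref 3 -> FAULT, frames=[2,3] (faults so far: 2)
  step 3: ref 2 -> HIT, frames=[2,3] (faults so far: 2)
  step 4: ref 6 -> FAULT, evict 2, frames=[6,3] (faults so far: 3)
  step 5: ref 2 -> FAULT, evict 3, frames=[6,2] (faults so far: 4)
  step 6: ref 7 -> FAULT, evict 6, frames=[7,2] (faults so far: 5)
  step 7: ref 4 -> FAULT, evict 2, frames=[7,4] (faults so far: 6)
  step 8: ref 5 -> FAULT, evict 7, frames=[5,4] (faults so far: 7)
  step 9: ref 5 -> HIT, frames=[5,4] (faults so far: 7)
  step 10: ref 2 -> FAULT, evict 4, frames=[5,2] (faults so far: 8)
  FIFO total faults: 8
--- LRU ---
  step 0: ref 2 -> FAULT, frames=[2,-] (faults so far: 1)
  step 1: ref 2 -> HIT, frames=[2,-] (faults so far: 1)
  step 2: ref 3 -> FAULT, frames=[2,3] (faults so far: 2)
  step 3: ref 2 -> HIT, frames=[2,3] (faults so far: 2)
  step 4: ref 6 -> FAULT, evict 3, frames=[2,6] (faults so far: 3)
  step 5: ref 2 -> HIT, frames=[2,6] (faults so far: 3)
  step 6: ref 7 -> FAULT, evict 6, frames=[2,7] (faults so far: 4)
  step 7: ref 4 -> FAULT, evict 2, frames=[4,7] (faults so far: 5)
  step 8: ref 5 -> FAULT, evict 7, frames=[4,5] (faults so far: 6)
  step 9: ref 5 -> HIT, frames=[4,5] (faults so far: 6)
  step 10: ref 2 -> FAULT, evict 4, frames=[2,5] (faults so far: 7)
  LRU total faults: 7
--- Optimal ---
  step 0: ref 2 -> FAULT, frames=[2,-] (faults so far: 1)
  step 1: ref 2 -> HIT, frames=[2,-] (faults so far: 1)
  step 2: ref 3 -> FAULT, frames=[2,3] (faults so far: 2)
  step 3: ref 2 -> HIT, frames=[2,3] (faults so far: 2)
  step 4: ref 6 -> FAULT, evict 3, frames=[2,6] (faults so far: 3)
  step 5: ref 2 -> HIT, frames=[2,6] (faults so far: 3)
  step 6: ref 7 -> FAULT, evict 6, frames=[2,7] (faults so far: 4)
  step 7: ref 4 -> FAULT, evict 7, frames=[2,4] (faults so far: 5)
  step 8: ref 5 -> FAULT, evict 4, frames=[2,5] (faults so far: 6)
  step 9: ref 5 -> HIT, frames=[2,5] (faults so far: 6)
  step 10: ref 2 -> HIT, frames=[2,5] (faults so far: 6)
  Optimal total faults: 6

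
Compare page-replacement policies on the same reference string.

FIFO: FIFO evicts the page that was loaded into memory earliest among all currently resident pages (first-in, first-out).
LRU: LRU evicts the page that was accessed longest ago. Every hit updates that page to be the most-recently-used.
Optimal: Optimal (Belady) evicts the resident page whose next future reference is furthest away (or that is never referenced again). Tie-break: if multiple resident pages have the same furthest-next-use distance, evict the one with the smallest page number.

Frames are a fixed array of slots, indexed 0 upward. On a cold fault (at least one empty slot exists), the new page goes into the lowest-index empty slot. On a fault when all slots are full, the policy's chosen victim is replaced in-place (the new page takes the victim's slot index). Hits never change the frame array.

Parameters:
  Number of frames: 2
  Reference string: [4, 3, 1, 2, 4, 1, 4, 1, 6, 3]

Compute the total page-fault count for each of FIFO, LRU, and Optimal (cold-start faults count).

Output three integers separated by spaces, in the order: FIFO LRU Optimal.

--- FIFO ---
  step 0: ref 4 -> FAULT, frames=[4,-] (faults so far: 1)
  step 1: ref 3 -> FAULT, frames=[4,3] (faults so far: 2)
  step 2: ref 1 -> FAULT, evict 4, frames=[1,3] (faults so far: 3)
  step 3: ref 2 -> FAULT, evict 3, frames=[1,2] (faults so far: 4)
  step 4: ref 4 -> FAULT, evict 1, frames=[4,2] (faults so far: 5)
  step 5: ref 1 -> FAULT, evict 2, frames=[4,1] (faults so far: 6)
  step 6: ref 4 -> HIT, frames=[4,1] (faults so far: 6)
  step 7: ref 1 -> HIT, frames=[4,1] (faults so far: 6)
  step 8: ref 6 -> FAULT, evict 4, frames=[6,1] (faults so far: 7)
  step 9: ref 3 -> FAULT, evict 1, frames=[6,3] (faults so far: 8)
  FIFO total faults: 8
--- LRU ---
  step 0: ref 4 -> FAULT, frames=[4,-] (faults so far: 1)
  step 1: ref 3 -> FAULT, frames=[4,3] (faults so far: 2)
  step 2: ref 1 -> FAULT, evict 4, frames=[1,3] (faults so far: 3)
  step 3: ref 2 -> FAULT, evict 3, frames=[1,2] (faults so far: 4)
  step 4: ref 4 -> FAULT, evict 1, frames=[4,2] (faults so far: 5)
  step 5: ref 1 -> FAULT, evict 2, frames=[4,1] (faults so far: 6)
  step 6: ref 4 -> HIT, frames=[4,1] (faults so far: 6)
  step 7: ref 1 -> HIT, frames=[4,1] (faults so far: 6)
  step 8: ref 6 -> FAULT, evict 4, frames=[6,1] (faults so far: 7)
  step 9: ref 3 -> FAULT, evict 1, frames=[6,3] (faults so far: 8)
  LRU total faults: 8
--- Optimal ---
  step 0: ref 4 -> FAULT, frames=[4,-] (faults so far: 1)
  step 1: ref 3 -> FAULT, frames=[4,3] (faults so far: 2)
  step 2: ref 1 -> FAULT, evict 3, frames=[4,1] (faults so far: 3)
  step 3: ref 2 -> FAULT, evict 1, frames=[4,2] (faults so far: 4)
  step 4: ref 4 -> HIT, frames=[4,2] (faults so far: 4)
  step 5: ref 1 -> FAULT, evict 2, frames=[4,1] (faults so far: 5)
  step 6: ref 4 -> HIT, frames=[4,1] (faults so far: 5)
  step 7: ref 1 -> HIT, frames=[4,1] (faults so far: 5)
  step 8: ref 6 -> FAULT, evict 1, frames=[4,6] (faults so far: 6)
  step 9: ref 3 -> FAULT, evict 4, frames=[3,6] (faults so far: 7)
  Optimal total faults: 7

Answer: 8 8 7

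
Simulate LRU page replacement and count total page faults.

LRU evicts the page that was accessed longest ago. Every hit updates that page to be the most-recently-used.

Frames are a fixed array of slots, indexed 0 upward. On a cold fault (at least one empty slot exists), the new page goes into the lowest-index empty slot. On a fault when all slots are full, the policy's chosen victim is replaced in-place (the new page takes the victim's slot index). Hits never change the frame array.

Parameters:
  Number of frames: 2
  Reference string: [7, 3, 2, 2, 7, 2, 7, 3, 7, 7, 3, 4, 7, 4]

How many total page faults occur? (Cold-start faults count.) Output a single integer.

Step 0: ref 7 → FAULT, frames=[7,-]
Step 1: ref 3 → FAULT, frames=[7,3]
Step 2: ref 2 → FAULT (evict 7), frames=[2,3]
Step 3: ref 2 → HIT, frames=[2,3]
Step 4: ref 7 → FAULT (evict 3), frames=[2,7]
Step 5: ref 2 → HIT, frames=[2,7]
Step 6: ref 7 → HIT, frames=[2,7]
Step 7: ref 3 → FAULT (evict 2), frames=[3,7]
Step 8: ref 7 → HIT, frames=[3,7]
Step 9: ref 7 → HIT, frames=[3,7]
Step 10: ref 3 → HIT, frames=[3,7]
Step 11: ref 4 → FAULT (evict 7), frames=[3,4]
Step 12: ref 7 → FAULT (evict 3), frames=[7,4]
Step 13: ref 4 → HIT, frames=[7,4]
Total faults: 7

Answer: 7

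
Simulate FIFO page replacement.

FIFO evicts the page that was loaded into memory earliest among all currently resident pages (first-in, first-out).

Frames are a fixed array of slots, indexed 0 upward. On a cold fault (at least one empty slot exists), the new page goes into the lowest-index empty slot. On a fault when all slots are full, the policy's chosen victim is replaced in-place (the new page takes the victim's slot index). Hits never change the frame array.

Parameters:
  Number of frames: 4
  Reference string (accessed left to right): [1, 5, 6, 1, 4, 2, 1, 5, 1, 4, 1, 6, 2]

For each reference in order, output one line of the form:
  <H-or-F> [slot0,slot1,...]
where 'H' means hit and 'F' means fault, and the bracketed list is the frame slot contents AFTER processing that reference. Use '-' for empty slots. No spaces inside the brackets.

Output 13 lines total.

F [1,-,-,-]
F [1,5,-,-]
F [1,5,6,-]
H [1,5,6,-]
F [1,5,6,4]
F [2,5,6,4]
F [2,1,6,4]
F [2,1,5,4]
H [2,1,5,4]
H [2,1,5,4]
H [2,1,5,4]
F [2,1,5,6]
H [2,1,5,6]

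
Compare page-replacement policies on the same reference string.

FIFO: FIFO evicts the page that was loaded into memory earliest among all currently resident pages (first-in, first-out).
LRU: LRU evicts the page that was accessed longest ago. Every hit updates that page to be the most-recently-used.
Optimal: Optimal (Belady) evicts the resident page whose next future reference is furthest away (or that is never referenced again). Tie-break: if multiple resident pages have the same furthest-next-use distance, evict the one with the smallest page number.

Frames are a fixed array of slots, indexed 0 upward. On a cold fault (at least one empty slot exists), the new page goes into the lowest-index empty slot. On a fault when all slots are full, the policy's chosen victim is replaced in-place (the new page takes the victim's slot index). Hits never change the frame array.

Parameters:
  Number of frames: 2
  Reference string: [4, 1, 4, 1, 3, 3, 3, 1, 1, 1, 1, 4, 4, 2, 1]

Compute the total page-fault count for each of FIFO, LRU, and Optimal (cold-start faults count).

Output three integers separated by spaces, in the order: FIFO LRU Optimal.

Answer: 6 6 5

Derivation:
--- FIFO ---
  step 0: ref 4 -> FAULT, frames=[4,-] (faults so far: 1)
  step 1: ref 1 -> FAULT, frames=[4,1] (faults so far: 2)
  step 2: ref 4 -> HIT, frames=[4,1] (faults so far: 2)
  step 3: ref 1 -> HIT, frames=[4,1] (faults so far: 2)
  step 4: ref 3 -> FAULT, evict 4, frames=[3,1] (faults so far: 3)
  step 5: ref 3 -> HIT, frames=[3,1] (faults so far: 3)
  step 6: ref 3 -> HIT, frames=[3,1] (faults so far: 3)
  step 7: ref 1 -> HIT, frames=[3,1] (faults so far: 3)
  step 8: ref 1 -> HIT, frames=[3,1] (faults so far: 3)
  step 9: ref 1 -> HIT, frames=[3,1] (faults so far: 3)
  step 10: ref 1 -> HIT, frames=[3,1] (faults so far: 3)
  step 11: ref 4 -> FAULT, evict 1, frames=[3,4] (faults so far: 4)
  step 12: ref 4 -> HIT, frames=[3,4] (faults so far: 4)
  step 13: ref 2 -> FAULT, evict 3, frames=[2,4] (faults so far: 5)
  step 14: ref 1 -> FAULT, evict 4, frames=[2,1] (faults so far: 6)
  FIFO total faults: 6
--- LRU ---
  step 0: ref 4 -> FAULT, frames=[4,-] (faults so far: 1)
  step 1: ref 1 -> FAULT, frames=[4,1] (faults so far: 2)
  step 2: ref 4 -> HIT, frames=[4,1] (faults so far: 2)
  step 3: ref 1 -> HIT, frames=[4,1] (faults so far: 2)
  step 4: ref 3 -> FAULT, evict 4, frames=[3,1] (faults so far: 3)
  step 5: ref 3 -> HIT, frames=[3,1] (faults so far: 3)
  step 6: ref 3 -> HIT, frames=[3,1] (faults so far: 3)
  step 7: ref 1 -> HIT, frames=[3,1] (faults so far: 3)
  step 8: ref 1 -> HIT, frames=[3,1] (faults so far: 3)
  step 9: ref 1 -> HIT, frames=[3,1] (faults so far: 3)
  step 10: ref 1 -> HIT, frames=[3,1] (faults so far: 3)
  step 11: ref 4 -> FAULT, evict 3, frames=[4,1] (faults so far: 4)
  step 12: ref 4 -> HIT, frames=[4,1] (faults so far: 4)
  step 13: ref 2 -> FAULT, evict 1, frames=[4,2] (faults so far: 5)
  step 14: ref 1 -> FAULT, evict 4, frames=[1,2] (faults so far: 6)
  LRU total faults: 6
--- Optimal ---
  step 0: ref 4 -> FAULT, frames=[4,-] (faults so far: 1)
  step 1: ref 1 -> FAULT, frames=[4,1] (faults so far: 2)
  step 2: ref 4 -> HIT, frames=[4,1] (faults so far: 2)
  step 3: ref 1 -> HIT, frames=[4,1] (faults so far: 2)
  step 4: ref 3 -> FAULT, evict 4, frames=[3,1] (faults so far: 3)
  step 5: ref 3 -> HIT, frames=[3,1] (faults so far: 3)
  step 6: ref 3 -> HIT, frames=[3,1] (faults so far: 3)
  step 7: ref 1 -> HIT, frames=[3,1] (faults so far: 3)
  step 8: ref 1 -> HIT, frames=[3,1] (faults so far: 3)
  step 9: ref 1 -> HIT, frames=[3,1] (faults so far: 3)
  step 10: ref 1 -> HIT, frames=[3,1] (faults so far: 3)
  step 11: ref 4 -> FAULT, evict 3, frames=[4,1] (faults so far: 4)
  step 12: ref 4 -> HIT, frames=[4,1] (faults so far: 4)
  step 13: ref 2 -> FAULT, evict 4, frames=[2,1] (faults so far: 5)
  step 14: ref 1 -> HIT, frames=[2,1] (faults so far: 5)
  Optimal total faults: 5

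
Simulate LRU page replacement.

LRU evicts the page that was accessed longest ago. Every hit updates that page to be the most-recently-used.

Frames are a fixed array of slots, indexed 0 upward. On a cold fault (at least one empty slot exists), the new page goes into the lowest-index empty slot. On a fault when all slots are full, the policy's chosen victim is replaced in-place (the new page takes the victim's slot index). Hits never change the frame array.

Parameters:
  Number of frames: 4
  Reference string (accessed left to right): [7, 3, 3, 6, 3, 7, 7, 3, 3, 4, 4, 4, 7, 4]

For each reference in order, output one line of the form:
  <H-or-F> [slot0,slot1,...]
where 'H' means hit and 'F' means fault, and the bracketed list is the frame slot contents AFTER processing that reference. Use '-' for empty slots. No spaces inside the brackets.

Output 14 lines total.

F [7,-,-,-]
F [7,3,-,-]
H [7,3,-,-]
F [7,3,6,-]
H [7,3,6,-]
H [7,3,6,-]
H [7,3,6,-]
H [7,3,6,-]
H [7,3,6,-]
F [7,3,6,4]
H [7,3,6,4]
H [7,3,6,4]
H [7,3,6,4]
H [7,3,6,4]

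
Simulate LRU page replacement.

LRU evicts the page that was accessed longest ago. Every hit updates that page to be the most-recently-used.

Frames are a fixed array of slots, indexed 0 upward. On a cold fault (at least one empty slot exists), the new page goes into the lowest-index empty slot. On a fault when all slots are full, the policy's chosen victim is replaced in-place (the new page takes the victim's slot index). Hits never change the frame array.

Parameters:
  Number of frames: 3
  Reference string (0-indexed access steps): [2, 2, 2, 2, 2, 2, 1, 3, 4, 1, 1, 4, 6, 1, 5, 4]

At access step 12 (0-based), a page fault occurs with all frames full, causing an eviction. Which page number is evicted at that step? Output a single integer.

Step 0: ref 2 -> FAULT, frames=[2,-,-]
Step 1: ref 2 -> HIT, frames=[2,-,-]
Step 2: ref 2 -> HIT, frames=[2,-,-]
Step 3: ref 2 -> HIT, frames=[2,-,-]
Step 4: ref 2 -> HIT, frames=[2,-,-]
Step 5: ref 2 -> HIT, frames=[2,-,-]
Step 6: ref 1 -> FAULT, frames=[2,1,-]
Step 7: ref 3 -> FAULT, frames=[2,1,3]
Step 8: ref 4 -> FAULT, evict 2, frames=[4,1,3]
Step 9: ref 1 -> HIT, frames=[4,1,3]
Step 10: ref 1 -> HIT, frames=[4,1,3]
Step 11: ref 4 -> HIT, frames=[4,1,3]
Step 12: ref 6 -> FAULT, evict 3, frames=[4,1,6]
At step 12: evicted page 3

Answer: 3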